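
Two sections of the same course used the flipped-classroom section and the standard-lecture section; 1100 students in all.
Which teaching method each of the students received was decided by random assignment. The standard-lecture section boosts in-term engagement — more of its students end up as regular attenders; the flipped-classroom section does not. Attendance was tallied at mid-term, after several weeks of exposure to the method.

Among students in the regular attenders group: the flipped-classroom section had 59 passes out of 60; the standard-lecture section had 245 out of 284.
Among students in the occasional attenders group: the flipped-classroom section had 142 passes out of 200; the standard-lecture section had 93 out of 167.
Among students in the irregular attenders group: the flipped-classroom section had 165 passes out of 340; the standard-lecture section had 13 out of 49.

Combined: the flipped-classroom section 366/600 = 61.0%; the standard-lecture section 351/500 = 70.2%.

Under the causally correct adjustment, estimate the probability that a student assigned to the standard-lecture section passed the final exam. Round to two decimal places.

Mid-term attendance is recorded after the teaching method and is itself shifted by it — it sits on the causal path from teaching method to outcome. Conditioning on a mediator would strip out part of the effect we want; the pooled comparison gives the total causal effect.
So P(outcome | do(the standard-lecture section)) is just the pooled rate for the standard-lecture section: 351/500 = 0.702.

0.70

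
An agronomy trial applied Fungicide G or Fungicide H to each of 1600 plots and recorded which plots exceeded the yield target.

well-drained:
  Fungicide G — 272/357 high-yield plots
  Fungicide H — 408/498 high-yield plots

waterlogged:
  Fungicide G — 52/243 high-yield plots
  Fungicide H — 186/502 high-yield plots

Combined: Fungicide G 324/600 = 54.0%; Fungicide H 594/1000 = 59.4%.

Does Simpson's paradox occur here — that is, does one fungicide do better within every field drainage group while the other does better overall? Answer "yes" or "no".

no

Within each field drainage level (well-drained 76.2% vs 81.9%; waterlogged 21.4% vs 37.1%), Fungicide H has the higher rate every time. Pooled: 54.0% vs 59.4% — Fungicide H has the higher rate overall. They agree.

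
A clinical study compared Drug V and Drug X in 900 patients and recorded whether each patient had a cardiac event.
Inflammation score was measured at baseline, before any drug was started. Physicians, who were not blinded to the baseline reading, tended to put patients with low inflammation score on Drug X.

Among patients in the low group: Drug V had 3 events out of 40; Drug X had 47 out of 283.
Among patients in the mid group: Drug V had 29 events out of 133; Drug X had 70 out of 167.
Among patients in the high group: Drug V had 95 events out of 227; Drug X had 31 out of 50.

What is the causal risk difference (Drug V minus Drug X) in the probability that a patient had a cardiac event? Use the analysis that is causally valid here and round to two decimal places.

-0.16

Inflammation score differs across drugs for reasons unrelated to any effect of the drug itself, and it separately predicts the outcome — a classic confounder. We must compare within inflammation score levels.
Adjusting over the population distribution of inflammation score: 0.359·(0.075−0.166) + 0.333·(0.218−0.419) + 0.308·(0.419−0.620) = -0.162.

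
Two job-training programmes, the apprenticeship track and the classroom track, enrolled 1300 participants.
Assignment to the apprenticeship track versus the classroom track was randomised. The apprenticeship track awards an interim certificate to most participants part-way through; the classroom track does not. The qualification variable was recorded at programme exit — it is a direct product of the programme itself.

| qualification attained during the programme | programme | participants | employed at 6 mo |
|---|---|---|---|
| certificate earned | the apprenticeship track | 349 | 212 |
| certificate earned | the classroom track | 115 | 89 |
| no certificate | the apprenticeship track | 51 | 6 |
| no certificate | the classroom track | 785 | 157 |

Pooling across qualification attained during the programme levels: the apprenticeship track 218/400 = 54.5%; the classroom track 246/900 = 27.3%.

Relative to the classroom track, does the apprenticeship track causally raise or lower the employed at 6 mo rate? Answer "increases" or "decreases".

increases

The distribution of qualification attained during the programme is itself part of what the programme does — it is an intermediate outcome. Holding it fixed would remove that part of the effect; the total effect is the pooled difference.
Pooled: the apprenticeship track 54.5% vs the classroom track 27.3%; the apprenticeship track is higher overall.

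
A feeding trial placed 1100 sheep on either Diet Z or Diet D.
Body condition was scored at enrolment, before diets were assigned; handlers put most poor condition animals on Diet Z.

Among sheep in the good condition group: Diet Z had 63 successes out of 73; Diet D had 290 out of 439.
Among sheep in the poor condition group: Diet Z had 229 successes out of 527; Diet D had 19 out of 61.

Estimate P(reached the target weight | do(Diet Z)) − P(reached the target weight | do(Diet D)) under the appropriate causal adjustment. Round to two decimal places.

The stratified and pooled comparisons disagree (Diet Z wins within each starting body condition; Diet D wins overall), so the answer turns on the causal role of starting body condition.
Starting body condition is set before the diet has any effect — it is not caused by the diet — and it independently drives the outcome. That makes it a confounder, so the causal comparison is within starting body condition levels.
Adjusting over the population distribution of starting body condition: 0.465·(0.863−0.661) + 0.535·(0.435−0.311) = +0.160.

+0.16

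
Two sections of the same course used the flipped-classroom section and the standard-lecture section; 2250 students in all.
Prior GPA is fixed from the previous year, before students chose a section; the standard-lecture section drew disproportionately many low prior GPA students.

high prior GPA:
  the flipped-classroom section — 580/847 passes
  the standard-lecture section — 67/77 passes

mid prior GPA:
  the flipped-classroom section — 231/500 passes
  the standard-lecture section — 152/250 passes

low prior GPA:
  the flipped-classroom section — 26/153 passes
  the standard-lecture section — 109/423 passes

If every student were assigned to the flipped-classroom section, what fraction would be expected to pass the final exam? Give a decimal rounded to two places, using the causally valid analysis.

Within every prior GPA band level the standard-lecture section has the higher rate, yet pooled the flipped-classroom section does — Simpson's reversal.
Nothing the teaching method does changes prior GPA band; the imbalance is an allocation artefact. With prior GPA band also predicting the outcome, the pooled figure is confounded, and the within-stratum comparison is the causal one.
Standardising the flipped-classroom section to the population prior GPA band mix: 0.411·580/847 + 0.333·231/500 + 0.256·26/153 = 0.479.

0.48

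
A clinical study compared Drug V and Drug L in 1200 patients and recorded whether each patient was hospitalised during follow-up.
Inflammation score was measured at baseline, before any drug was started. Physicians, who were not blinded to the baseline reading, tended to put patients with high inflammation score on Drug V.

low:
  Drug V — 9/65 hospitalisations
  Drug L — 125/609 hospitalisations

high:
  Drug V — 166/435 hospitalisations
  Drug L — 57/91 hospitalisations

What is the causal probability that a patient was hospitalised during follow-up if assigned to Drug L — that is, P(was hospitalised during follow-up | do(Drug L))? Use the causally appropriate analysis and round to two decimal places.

0.39

Inflammation score satisfies the back-door criterion: it is not a descendant of the drug, and it blocks the spurious path from drug to outcome. Adjusting for it (i.e., using the within-inflammation score rates) gives the causal effect.
Standardising Drug L to the population inflammation score mix: 0.562·125/609 + 0.438·57/91 = 0.390.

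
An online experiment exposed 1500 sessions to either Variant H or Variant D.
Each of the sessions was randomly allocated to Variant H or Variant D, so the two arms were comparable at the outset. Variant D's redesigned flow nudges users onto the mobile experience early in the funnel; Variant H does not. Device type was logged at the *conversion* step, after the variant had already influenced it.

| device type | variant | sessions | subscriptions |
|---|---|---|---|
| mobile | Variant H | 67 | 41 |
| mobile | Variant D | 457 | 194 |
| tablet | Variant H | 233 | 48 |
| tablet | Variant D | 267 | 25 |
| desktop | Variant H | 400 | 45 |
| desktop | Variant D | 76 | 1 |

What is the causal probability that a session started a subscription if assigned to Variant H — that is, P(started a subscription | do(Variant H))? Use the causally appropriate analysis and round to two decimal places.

The distribution of device type is itself part of what the variant does — it is an intermediate outcome. Holding it fixed would remove that part of the effect; the total effect is the pooled difference.
So P(outcome | do(Variant H)) is just the pooled rate for Variant H: 134/700 = 0.191.

0.19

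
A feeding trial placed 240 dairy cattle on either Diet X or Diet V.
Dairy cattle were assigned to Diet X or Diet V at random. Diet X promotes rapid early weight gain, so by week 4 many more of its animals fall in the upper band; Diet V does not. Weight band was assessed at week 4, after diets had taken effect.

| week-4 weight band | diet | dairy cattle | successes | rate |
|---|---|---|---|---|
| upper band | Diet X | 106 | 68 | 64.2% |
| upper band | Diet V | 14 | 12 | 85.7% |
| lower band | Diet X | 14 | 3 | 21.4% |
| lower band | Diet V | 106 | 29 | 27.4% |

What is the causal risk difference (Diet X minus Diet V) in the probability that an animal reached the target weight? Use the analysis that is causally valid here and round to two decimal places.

+0.25

Week-4 weight band is recorded after the diet and is itself shifted by it — it sits on the causal path from diet to outcome. Conditioning on a mediator would strip out part of the effect we want; the pooled comparison gives the total causal effect.
The causal difference is the pooled difference: 0.592 − 0.342 = +0.250.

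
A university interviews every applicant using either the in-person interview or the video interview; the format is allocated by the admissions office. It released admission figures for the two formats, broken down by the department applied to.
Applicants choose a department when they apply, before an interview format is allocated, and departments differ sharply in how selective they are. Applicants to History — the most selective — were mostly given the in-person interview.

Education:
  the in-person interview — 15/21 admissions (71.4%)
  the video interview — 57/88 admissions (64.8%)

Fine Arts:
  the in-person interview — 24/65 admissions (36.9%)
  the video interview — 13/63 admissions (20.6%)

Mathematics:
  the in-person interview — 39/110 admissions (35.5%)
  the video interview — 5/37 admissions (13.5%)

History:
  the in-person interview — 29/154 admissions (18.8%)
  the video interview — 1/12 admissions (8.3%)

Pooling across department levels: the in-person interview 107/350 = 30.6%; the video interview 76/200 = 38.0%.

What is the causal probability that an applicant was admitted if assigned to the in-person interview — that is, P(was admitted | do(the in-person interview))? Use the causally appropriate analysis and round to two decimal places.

0.38

The department-specific comparison favours the in-person interview throughout, but the pooled figures favour the video interview. The question is whether to condition on department.
Since department is a pre-existing factor (not a product of the interview format) and it affects the outcome on its own, it is a confounder. The stratified rates, not the pooled rate, identify the causal effect.
Standardising the in-person interview to the population department mix: 0.198·15/21 + 0.233·24/65 + 0.267·39/110 + 0.302·29/154 = 0.379.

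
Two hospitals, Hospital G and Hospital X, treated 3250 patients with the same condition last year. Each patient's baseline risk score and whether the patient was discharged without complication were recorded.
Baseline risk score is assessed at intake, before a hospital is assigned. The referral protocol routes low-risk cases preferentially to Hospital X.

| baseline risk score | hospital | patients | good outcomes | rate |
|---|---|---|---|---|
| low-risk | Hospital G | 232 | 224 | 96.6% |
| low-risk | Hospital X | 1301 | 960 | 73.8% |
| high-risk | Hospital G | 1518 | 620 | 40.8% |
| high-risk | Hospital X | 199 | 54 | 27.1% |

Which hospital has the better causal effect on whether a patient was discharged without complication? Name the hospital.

Here baseline risk score is a common cause — it drives both which hospital a case falls under and the outcome. The crude comparison mixes populations; the stratum-specific rates are the causally relevant ones.
Within each level — low-risk: 96.6% vs 73.8%; high-risk: 40.8% vs 27.1% — Hospital G is higher every time.

Hospital G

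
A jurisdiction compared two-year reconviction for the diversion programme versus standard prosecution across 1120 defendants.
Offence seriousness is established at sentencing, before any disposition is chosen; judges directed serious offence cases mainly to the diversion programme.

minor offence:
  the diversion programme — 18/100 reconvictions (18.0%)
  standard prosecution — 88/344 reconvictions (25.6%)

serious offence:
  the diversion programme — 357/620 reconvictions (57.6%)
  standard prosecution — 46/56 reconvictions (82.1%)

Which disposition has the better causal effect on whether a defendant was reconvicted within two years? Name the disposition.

the diversion programme

Since offence seriousness is a pre-existing factor (not a product of the disposition) and it affects the outcome on its own, it is a confounder. The stratified rates, not the pooled rate, identify the causal effect.
Within each level — minor offence: 18.0% vs 25.6%; serious offence: 57.6% vs 82.1% — the diversion programme is lower every time.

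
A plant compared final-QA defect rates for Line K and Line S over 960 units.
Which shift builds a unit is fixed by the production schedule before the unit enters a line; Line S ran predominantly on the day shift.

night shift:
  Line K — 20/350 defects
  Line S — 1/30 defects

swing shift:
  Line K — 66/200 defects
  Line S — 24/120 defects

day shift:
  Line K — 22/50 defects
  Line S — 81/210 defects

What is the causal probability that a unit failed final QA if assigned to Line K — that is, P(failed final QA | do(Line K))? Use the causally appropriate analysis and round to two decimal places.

0.25

Shift satisfies the back-door criterion: it is not a descendant of the line, and it blocks the spurious path from line to outcome. Adjusting for it (i.e., using the within-shift rates) gives the causal effect.
Standardising Line K to the population shift mix: 0.396·20/350 + 0.333·66/200 + 0.271·22/50 = 0.252.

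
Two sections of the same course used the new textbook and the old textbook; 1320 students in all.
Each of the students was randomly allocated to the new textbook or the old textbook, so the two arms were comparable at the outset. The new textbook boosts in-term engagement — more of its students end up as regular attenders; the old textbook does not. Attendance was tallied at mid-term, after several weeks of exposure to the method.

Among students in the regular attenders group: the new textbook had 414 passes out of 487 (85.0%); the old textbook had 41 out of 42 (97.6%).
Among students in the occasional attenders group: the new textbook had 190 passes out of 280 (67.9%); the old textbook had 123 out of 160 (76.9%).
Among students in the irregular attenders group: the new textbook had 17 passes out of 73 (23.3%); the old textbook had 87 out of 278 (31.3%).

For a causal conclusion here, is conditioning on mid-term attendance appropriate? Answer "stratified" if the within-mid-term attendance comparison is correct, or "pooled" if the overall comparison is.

Within every mid-term attendance level the old textbook has the higher rate, yet pooled the new textbook does — Simpson's reversal.
Mid-term attendance lies on the pathway teaching method → mid-term attendance → outcome, so adjusting for it blocks the indirect effect. For the total causal effect of teaching method, use the unadjusted pooled rates.
Pooled: the new textbook 73.9% vs the old textbook 52.3%; the new textbook is higher overall.

pooled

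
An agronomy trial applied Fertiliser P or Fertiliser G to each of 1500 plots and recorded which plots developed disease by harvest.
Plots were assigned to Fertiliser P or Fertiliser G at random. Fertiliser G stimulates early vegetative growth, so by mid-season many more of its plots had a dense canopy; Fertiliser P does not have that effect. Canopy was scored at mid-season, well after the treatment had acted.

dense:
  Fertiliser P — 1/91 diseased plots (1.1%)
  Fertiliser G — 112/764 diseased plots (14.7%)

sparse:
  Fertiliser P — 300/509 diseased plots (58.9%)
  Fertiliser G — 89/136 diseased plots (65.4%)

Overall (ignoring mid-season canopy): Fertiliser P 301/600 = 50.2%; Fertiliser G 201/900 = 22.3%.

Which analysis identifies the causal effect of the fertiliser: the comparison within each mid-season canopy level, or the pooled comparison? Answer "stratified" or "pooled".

Mid-season canopy is downstream of the fertiliser. One should not condition on a consequence of treatment, so the overall rates are the right comparison.
Pooled: Fertiliser P 50.2% vs Fertiliser G 22.3%; Fertiliser G is lower overall.

pooled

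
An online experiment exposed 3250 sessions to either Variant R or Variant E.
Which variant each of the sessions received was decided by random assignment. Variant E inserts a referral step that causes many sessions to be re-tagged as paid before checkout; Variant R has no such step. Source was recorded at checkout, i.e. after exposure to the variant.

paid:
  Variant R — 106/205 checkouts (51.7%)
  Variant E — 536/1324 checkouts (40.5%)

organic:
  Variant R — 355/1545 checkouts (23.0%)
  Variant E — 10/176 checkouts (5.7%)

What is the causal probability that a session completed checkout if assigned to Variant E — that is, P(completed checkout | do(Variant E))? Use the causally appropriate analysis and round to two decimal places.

Traffic source lies on the pathway variant → traffic source → outcome, so adjusting for it blocks the indirect effect. For the total causal effect of variant, use the unadjusted pooled rates.
So P(outcome | do(Variant E)) is just the pooled rate for Variant E: 546/1500 = 0.364.

0.36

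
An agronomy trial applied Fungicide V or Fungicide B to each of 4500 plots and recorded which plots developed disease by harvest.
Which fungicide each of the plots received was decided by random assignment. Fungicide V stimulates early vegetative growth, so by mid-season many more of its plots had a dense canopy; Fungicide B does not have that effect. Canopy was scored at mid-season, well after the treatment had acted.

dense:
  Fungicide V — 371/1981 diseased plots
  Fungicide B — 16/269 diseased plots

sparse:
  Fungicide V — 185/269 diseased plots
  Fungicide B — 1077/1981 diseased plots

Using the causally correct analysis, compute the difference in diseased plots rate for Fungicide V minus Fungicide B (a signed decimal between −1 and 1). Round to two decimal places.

-0.24

Stratifying would compare fungicides among plots the fungicides themselves sorted into mid-season canopy groups — a form of selection on an intermediate. The unconditioned pooled rates give the total causal effect.
The causal difference is the pooled difference: 0.247 − 0.486 = -0.239.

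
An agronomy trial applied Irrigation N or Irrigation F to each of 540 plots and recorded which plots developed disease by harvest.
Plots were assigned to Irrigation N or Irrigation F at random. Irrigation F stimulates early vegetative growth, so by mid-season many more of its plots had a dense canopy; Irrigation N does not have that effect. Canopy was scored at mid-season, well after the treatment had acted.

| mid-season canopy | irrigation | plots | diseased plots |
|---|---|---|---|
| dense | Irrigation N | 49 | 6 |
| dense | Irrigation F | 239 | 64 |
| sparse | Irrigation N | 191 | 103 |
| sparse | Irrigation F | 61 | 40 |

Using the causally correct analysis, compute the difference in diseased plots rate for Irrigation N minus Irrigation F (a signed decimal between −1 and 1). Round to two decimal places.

+0.11

Mid-season canopy is recorded after the irrigation and is itself shifted by it — it sits on the causal path from irrigation to outcome. Conditioning on a mediator would strip out part of the effect we want; the pooled comparison gives the total causal effect.
The causal difference is the pooled difference: 0.454 − 0.347 = +0.107.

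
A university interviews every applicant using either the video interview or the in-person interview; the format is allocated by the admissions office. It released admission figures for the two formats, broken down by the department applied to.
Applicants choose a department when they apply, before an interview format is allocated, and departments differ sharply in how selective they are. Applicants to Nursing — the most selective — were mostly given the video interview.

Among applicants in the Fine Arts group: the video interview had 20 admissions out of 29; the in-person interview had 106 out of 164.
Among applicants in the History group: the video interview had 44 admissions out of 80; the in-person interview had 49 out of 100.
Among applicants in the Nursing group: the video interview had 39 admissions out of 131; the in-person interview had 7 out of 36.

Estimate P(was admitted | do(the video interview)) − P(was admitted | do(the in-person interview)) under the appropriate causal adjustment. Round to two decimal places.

Within every department level the video interview has the higher rate, yet pooled the in-person interview does — Simpson's reversal.
Department is set before the interview format has any effect — it is not caused by the interview format — and it independently drives the outcome. That makes it a confounder, so the causal comparison is within department levels.
Adjusting over the population distribution of department: 0.357·(0.690−0.646) + 0.333·(0.550−0.490) + 0.309·(0.298−0.194) = +0.067.

+0.07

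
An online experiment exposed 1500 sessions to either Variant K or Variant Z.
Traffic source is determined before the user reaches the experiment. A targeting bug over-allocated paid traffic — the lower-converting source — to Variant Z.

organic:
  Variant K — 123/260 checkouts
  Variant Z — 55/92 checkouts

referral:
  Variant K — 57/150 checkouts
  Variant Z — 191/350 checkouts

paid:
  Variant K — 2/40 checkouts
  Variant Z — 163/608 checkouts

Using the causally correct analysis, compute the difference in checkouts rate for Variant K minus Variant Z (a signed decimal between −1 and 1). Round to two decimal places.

Variant Z is higher inside every traffic source stratum but Variant K is higher in aggregate. Whether to stratify depends on how traffic source relates to the variant.
Traffic source satisfies the back-door criterion: it is not a descendant of the variant, and it blocks the spurious path from variant to outcome. Adjusting for it (i.e., using the within-traffic source rates) gives the causal effect.
Adjusting over the population distribution of traffic source: 0.235·(0.473−0.598) + 0.333·(0.380−0.546) + 0.432·(0.050−0.268) = -0.179.

-0.18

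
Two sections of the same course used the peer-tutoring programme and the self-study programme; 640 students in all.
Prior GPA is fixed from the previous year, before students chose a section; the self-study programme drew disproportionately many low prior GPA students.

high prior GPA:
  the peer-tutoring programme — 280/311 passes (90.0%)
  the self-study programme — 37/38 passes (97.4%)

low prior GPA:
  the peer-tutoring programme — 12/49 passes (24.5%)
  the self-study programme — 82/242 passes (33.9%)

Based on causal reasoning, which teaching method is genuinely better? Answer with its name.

the self-study programme

Since prior GPA band is a pre-existing factor (not a product of the teaching method) and it affects the outcome on its own, it is a confounder. The stratified rates, not the pooled rate, identify the causal effect.
Within each level — high prior GPA: 90.0% vs 97.4%; low prior GPA: 24.5% vs 33.9% — the self-study programme is higher every time.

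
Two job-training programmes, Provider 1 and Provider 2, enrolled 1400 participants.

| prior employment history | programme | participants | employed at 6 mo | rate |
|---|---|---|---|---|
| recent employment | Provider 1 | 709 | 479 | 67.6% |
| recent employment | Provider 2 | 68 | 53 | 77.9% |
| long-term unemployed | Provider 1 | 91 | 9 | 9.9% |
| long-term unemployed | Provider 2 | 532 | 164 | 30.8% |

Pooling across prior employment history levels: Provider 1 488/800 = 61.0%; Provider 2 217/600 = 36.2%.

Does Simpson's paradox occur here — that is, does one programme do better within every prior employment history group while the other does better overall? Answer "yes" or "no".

yes

Within each prior employment history level (recent employment 67.6% vs 77.9%; long-term unemployed 9.9% vs 30.8%), Provider 2 has the higher rate every time. Pooled: 61.0% vs 36.2% — Provider 1 has the higher rate overall. The two comparisons disagree.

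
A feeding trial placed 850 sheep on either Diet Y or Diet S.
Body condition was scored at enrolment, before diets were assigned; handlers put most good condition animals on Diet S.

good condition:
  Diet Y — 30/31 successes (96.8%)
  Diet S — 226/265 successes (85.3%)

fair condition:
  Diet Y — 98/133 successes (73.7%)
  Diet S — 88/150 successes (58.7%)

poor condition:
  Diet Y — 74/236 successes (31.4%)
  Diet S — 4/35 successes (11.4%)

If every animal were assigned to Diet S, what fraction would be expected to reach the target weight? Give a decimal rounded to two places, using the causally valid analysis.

Here starting body condition is a common cause — it drives both which diet a case falls under and the outcome. The crude comparison mixes populations; the stratum-specific rates are the causally relevant ones.
Standardising Diet S to the population starting body condition mix: 0.348·226/265 + 0.333·88/150 + 0.319·4/35 = 0.529.

0.53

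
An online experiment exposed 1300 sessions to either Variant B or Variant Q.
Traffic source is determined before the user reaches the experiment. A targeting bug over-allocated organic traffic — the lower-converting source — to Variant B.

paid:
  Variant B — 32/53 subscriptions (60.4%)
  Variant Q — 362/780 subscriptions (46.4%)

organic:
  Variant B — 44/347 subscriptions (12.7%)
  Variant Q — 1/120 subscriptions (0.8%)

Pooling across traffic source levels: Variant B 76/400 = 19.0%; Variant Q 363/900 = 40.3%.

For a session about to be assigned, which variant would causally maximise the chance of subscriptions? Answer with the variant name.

Within every traffic source level Variant B has the higher rate, yet pooled Variant Q does — Simpson's reversal.
Since traffic source is a pre-existing factor (not a product of the variant) and it affects the outcome on its own, it is a confounder. The stratified rates, not the pooled rate, identify the causal effect.
Within each level — paid: 60.4% vs 46.4%; organic: 12.7% vs 0.8% — Variant B is higher every time.

Variant B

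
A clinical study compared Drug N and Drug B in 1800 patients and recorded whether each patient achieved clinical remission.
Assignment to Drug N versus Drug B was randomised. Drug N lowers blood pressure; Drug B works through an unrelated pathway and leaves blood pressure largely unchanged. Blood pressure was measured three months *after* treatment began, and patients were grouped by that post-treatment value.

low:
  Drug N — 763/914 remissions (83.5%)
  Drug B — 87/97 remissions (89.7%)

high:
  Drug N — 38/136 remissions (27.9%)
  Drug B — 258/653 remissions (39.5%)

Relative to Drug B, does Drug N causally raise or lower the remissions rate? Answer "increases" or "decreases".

increases

Stratifying would compare drugs among patients the drugs themselves sorted into blood pressure groups — a form of selection on an intermediate. The unconditioned pooled rates give the total causal effect.
Pooled: Drug N 76.3% vs Drug B 46.0%; Drug N is higher overall.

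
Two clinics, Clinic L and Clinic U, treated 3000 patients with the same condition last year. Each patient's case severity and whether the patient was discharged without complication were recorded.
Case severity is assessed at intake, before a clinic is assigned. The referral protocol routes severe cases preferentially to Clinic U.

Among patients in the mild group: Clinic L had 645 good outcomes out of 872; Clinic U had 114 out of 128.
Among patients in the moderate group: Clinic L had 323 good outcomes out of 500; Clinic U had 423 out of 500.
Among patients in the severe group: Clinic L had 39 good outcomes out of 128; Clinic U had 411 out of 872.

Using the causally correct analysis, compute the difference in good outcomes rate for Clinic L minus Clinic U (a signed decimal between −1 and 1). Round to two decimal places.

Case severity differs across clinics for reasons unrelated to any effect of the clinic itself, and it separately predicts the outcome — a classic confounder. We must compare within case severity levels.
Adjusting over the population distribution of case severity: 0.333·(0.740−0.891) + 0.333·(0.646−0.846) + 0.333·(0.305−0.471) = -0.173.

-0.17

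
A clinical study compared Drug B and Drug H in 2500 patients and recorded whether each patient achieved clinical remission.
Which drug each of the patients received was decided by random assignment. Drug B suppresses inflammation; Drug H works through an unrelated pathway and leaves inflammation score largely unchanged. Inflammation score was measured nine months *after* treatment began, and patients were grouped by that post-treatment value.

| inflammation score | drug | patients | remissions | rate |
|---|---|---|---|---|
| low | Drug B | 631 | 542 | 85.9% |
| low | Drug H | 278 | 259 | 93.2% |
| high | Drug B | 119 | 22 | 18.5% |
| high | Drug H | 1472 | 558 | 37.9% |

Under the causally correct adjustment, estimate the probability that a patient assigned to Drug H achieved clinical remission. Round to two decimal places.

Drug H is higher inside every inflammation score stratum but Drug B is higher in aggregate. Whether to stratify depends on how inflammation score relates to the drug.
Inflammation score lies on the pathway drug → inflammation score → outcome, so adjusting for it blocks the indirect effect. For the total causal effect of drug, use the unadjusted pooled rates.
So P(outcome | do(Drug H)) is just the pooled rate for Drug H: 817/1750 = 0.467.

0.47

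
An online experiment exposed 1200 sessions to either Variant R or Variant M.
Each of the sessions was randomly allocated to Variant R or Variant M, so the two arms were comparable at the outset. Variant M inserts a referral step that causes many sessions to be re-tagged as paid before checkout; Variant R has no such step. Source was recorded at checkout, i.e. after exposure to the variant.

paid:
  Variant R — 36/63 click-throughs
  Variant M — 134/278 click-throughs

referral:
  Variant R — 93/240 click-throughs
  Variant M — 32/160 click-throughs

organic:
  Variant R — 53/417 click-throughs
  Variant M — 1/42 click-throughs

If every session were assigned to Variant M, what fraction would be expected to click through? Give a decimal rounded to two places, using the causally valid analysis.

The distribution of traffic source is itself part of what the variant does — it is an intermediate outcome. Holding it fixed would remove that part of the effect; the total effect is the pooled difference.
So P(outcome | do(Variant M)) is just the pooled rate for Variant M: 167/480 = 0.348.

0.35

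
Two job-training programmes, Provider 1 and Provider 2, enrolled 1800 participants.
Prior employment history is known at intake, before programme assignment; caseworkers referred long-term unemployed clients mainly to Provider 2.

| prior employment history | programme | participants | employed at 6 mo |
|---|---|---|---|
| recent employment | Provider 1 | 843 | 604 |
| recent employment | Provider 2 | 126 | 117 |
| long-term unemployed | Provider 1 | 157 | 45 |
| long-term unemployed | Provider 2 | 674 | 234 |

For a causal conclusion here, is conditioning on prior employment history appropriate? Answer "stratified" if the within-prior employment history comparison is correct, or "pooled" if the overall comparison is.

Here prior employment history is a common cause — it drives both which programme a case falls under and the outcome. The crude comparison mixes populations; the stratum-specific rates are the causally relevant ones.
Within each level — recent employment: 71.6% vs 92.9%; long-term unemployed: 28.7% vs 34.7% — Provider 2 is higher every time.

stratified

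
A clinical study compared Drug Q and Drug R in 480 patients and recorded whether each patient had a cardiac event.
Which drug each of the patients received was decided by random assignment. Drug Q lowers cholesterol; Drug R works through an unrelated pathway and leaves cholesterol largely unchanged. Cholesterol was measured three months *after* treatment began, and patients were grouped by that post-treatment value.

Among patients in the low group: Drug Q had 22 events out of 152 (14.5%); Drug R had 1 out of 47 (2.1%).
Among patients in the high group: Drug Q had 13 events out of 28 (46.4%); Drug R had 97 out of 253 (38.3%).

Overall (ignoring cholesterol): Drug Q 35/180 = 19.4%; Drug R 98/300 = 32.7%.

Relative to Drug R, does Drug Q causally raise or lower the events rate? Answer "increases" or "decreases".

Within every cholesterol level Drug R has the lower rate, yet pooled Drug Q does — Simpson's reversal.
Cholesterol lies on the pathway drug → cholesterol → outcome, so adjusting for it blocks the indirect effect. For the total causal effect of drug, use the unadjusted pooled rates.
Pooled: Drug Q 19.4% vs Drug R 32.7%; Drug Q is lower overall.

decreases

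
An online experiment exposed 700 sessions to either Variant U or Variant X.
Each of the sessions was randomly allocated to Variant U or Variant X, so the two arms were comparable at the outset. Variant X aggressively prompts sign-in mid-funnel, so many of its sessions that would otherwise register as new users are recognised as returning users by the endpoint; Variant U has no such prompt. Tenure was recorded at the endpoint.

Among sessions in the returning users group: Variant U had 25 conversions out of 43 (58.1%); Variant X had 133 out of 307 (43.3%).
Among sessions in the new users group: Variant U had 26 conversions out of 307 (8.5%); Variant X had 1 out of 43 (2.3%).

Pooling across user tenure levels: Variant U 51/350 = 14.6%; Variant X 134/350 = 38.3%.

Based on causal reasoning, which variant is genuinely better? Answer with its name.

Variant X

The user tenure-specific comparison favours Variant U throughout, but the pooled figures favour Variant X. The question is whether to condition on user tenure.
User tenure is recorded after the variant and is itself shifted by it — it sits on the causal path from variant to outcome. Conditioning on a mediator would strip out part of the effect we want; the pooled comparison gives the total causal effect.
Pooled: Variant U 14.6% vs Variant X 38.3%; Variant X is higher overall.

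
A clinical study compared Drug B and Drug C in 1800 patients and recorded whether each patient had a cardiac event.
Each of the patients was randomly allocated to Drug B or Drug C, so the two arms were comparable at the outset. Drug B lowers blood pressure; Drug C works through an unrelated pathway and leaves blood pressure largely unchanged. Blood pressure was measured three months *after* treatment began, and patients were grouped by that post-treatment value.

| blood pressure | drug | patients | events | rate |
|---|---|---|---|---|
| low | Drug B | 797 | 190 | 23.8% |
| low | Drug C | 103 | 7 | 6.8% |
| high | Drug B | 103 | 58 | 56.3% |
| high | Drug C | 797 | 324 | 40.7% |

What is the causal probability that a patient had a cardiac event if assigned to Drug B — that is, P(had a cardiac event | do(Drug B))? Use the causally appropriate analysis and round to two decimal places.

0.28

Blood pressure lies on the pathway drug → blood pressure → outcome, so adjusting for it blocks the indirect effect. For the total causal effect of drug, use the unadjusted pooled rates.
So P(outcome | do(Drug B)) is just the pooled rate for Drug B: 248/900 = 0.276.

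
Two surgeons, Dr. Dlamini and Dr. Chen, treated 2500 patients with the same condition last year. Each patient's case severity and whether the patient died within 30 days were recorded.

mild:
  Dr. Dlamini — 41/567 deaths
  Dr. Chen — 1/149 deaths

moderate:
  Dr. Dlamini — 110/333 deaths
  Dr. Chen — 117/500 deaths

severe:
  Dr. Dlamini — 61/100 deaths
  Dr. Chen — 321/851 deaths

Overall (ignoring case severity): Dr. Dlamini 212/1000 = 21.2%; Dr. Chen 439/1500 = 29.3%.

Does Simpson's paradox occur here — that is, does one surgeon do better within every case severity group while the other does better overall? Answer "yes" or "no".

yes

Within each case severity level (mild 7.2% vs 0.7%; moderate 33.0% vs 23.4%; severe 61.0% vs 37.7%), Dr. Chen has the lower rate every time. Pooled: 21.2% vs 29.3% — Dr. Dlamini has the lower rate overall. The two comparisons disagree.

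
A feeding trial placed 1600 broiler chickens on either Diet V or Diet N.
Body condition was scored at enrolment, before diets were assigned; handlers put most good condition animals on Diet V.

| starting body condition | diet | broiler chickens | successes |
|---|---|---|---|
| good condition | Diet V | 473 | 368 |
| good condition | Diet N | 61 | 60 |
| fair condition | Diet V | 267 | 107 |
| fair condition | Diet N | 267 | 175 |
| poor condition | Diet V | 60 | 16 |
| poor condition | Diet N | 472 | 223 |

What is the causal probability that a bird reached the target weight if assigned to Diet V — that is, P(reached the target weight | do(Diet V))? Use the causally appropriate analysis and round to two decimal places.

0.48

Since starting body condition is a pre-existing factor (not a product of the diet) and it affects the outcome on its own, it is a confounder. The stratified rates, not the pooled rate, identify the causal effect.
Standardising Diet V to the population starting body condition mix: 0.334·368/473 + 0.334·107/267 + 0.333·16/60 = 0.482.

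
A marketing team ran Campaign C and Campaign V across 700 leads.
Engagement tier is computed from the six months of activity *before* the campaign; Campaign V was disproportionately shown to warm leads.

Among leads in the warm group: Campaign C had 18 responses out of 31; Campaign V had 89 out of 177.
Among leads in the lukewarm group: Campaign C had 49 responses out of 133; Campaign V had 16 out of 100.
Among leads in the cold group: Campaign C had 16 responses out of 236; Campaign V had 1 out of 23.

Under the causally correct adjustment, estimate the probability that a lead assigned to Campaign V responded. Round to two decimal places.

The engagement tier-specific comparison favours Campaign C throughout, but the pooled figures favour Campaign V. The question is whether to condition on engagement tier.
Engagement tier is set before the campaign has any effect — it is not caused by the campaign — and it independently drives the outcome. That makes it a confounder, so the causal comparison is within engagement tier levels.
Standardising Campaign V to the population engagement tier mix: 0.297·89/177 + 0.333·16/100 + 0.370·1/23 = 0.219.

0.22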